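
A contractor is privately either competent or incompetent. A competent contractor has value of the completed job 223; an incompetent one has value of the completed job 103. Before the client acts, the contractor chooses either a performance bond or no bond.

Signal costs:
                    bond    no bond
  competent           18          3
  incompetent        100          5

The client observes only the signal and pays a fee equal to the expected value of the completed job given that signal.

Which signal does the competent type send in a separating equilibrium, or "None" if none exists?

None

Try competent → bond, incompetent → no bond:
  Under separation the client infers type exactly: bond → competent (pays 223), no bond → incompetent (pays 103).
  Competent: bond gives 223 − 18 = 205; no bond gives 103 − 3 = 100. No deviation. ✓
  Incompetent: no bond gives 103 − 5 = 98; bond gives 223 − 100 = 123. Would deviate. ✗
Try competent → no bond, incompetent → bond:
  Under separation the client infers type exactly: no bond → competent (pays 223), bond → incompetent (pays 103).
  Competent: no bond gives 223 − 3 = 220; bond gives 103 − 18 = 85. No deviation. ✓
  Incompetent: bond gives 103 − 100 = 3; no bond gives 223 − 5 = 218. Would deviate. ✗
Neither assignment is incentive-compatible.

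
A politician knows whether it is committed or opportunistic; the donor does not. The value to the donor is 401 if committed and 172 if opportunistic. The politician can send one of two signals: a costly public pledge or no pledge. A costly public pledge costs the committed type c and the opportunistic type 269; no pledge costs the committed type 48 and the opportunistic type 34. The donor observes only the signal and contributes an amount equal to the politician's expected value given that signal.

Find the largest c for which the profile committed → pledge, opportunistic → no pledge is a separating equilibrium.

Under separation: pledge → committed (pays 401); no pledge → opportunistic (pays 172).
Opportunistic: 172 − 34 = 138 ≥ 401 − 269 = 132. Holds regardless of c. ✓
Committed: 401 − c ≥ 172 − 48, so c ≤ 401 − 124 = 277.

277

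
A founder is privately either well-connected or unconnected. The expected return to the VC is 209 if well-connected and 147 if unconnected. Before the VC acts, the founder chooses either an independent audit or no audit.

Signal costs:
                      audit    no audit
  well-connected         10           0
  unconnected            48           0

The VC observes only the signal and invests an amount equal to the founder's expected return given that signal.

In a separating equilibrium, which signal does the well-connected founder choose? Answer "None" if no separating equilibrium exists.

None

Try well-connected → audit, unconnected → no audit:
  If types separate, audit earns payment 209 and no audit earns 147.
  Well-connected: audit gives 209 − 10 = 199; no audit gives 147 − 0 = 147. No deviation. ✓
  Unconnected: no audit gives 147 − 0 = 147; audit gives 209 − 48 = 161. Would deviate. ✗
Try well-connected → no audit, unconnected → audit:
  If types separate, no audit earns payment 209 and audit earns 147.
  Well-connected: no audit gives 209 − 0 = 209; audit gives 147 − 10 = 137. No deviation. ✓
  Unconnected: audit gives 147 − 48 = 99; no audit gives 209 − 0 = 209. Would deviate. ✗
Neither assignment is incentive-compatible.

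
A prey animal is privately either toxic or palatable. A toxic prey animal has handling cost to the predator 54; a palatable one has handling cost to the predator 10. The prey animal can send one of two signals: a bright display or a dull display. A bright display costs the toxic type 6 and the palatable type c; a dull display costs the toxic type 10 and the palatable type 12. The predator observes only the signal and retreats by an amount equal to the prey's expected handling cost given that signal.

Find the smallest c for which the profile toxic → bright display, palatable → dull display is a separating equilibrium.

56

Under separation: bright display → toxic (pays 54); dull display → palatable (pays 10).
Toxic: 54 − 6 = 48 ≥ 10 − 10 = 0. Holds regardless of c. ✓
Palatable: 10 − 12 ≥ 54 − c, so c ≥ 54 − -2 = 56.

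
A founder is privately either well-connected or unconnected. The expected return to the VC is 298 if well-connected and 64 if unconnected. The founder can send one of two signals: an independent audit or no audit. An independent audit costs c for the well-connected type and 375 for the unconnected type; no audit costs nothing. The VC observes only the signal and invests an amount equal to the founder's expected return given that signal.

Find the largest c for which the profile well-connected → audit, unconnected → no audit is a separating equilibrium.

Under separation: audit → well-connected (pays 298); no audit → unconnected (pays 64).
Unconnected: 64 − 0 = 64 ≥ 298 − 375 = -77. Holds regardless of c. ✓
Well-connected: 298 − c ≥ 64 − 0, so c ≤ 298 − 64 = 234.

234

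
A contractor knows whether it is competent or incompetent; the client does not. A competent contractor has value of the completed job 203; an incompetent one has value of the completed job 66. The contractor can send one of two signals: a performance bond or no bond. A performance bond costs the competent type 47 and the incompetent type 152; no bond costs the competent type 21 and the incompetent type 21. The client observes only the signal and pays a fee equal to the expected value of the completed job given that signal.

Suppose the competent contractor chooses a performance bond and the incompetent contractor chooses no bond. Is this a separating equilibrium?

No

Under separation the client infers type exactly: bond → competent (pays 203), no bond → incompetent (pays 66).
Competent: bond gives 203 − 47 = 156; no bond gives 66 − 21 = 45. No deviation. ✓
Incompetent: no bond gives 66 − 21 = 45; bond gives 203 − 152 = 51. Would deviate. ✗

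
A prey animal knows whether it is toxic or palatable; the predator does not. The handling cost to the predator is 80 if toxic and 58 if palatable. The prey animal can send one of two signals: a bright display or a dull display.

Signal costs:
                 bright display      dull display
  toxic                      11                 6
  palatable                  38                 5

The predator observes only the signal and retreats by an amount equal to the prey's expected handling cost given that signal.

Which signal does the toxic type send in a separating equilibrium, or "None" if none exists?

Try toxic → bright display, palatable → dull display:
  Under separation the predator infers type exactly: bright display → toxic (pays 80), dull display → palatable (pays 58).
  Toxic: bright display gives 80 − 11 = 69; dull display gives 58 − 6 = 52. No deviation. ✓
  Palatable: dull display gives 58 − 5 = 53; bright display gives 80 − 38 = 42. No deviation. ✓
Both hold — the toxic type sends bright display.

bright display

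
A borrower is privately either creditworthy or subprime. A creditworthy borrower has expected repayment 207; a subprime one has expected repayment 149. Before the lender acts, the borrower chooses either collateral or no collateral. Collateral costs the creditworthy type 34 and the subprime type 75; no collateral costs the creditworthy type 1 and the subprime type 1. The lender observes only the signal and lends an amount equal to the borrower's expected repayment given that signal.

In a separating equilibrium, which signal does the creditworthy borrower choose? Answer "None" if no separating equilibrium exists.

Try creditworthy → collateral, subprime → no collateral:
  If types separate, collateral earns payment 207 and no collateral earns 149.
  Creditworthy: collateral gives 207 − 34 = 173; no collateral gives 149 − 1 = 148. No deviation. ✓
  Subprime: no collateral gives 149 − 1 = 148; collateral gives 207 − 75 = 132. No deviation. ✓
Both hold — the creditworthy type sends collateral.

collateral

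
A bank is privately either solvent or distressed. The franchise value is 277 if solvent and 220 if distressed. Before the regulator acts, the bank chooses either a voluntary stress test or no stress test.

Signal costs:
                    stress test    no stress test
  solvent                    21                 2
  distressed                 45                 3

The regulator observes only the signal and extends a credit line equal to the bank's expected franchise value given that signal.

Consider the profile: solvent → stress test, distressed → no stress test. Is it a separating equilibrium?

No

If types separate, stress test earns payment 277 and no stress test earns 220.
Solvent: stress test gives 277 − 21 = 256; no stress test gives 220 − 2 = 218. No deviation. ✓
Distressed: no stress test gives 220 − 3 = 217; stress test gives 277 − 45 = 232. Would deviate. ✗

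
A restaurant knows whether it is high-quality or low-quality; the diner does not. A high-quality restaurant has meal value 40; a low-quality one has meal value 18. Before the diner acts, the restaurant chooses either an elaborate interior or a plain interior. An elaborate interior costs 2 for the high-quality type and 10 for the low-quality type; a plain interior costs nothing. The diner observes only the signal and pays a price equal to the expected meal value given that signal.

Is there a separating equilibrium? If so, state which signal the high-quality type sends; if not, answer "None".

Try high-quality → elaborate interior, low-quality → plain interior:
  Under separation the diner infers type exactly: elaborate interior → high-quality (pays 40), plain interior → low-quality (pays 18).
  High-quality: elaborate interior gives 40 − 2 = 38; plain interior gives 18 − 0 = 18. No deviation. ✓
  Low-quality: plain interior gives 18 − 0 = 18; elaborate interior gives 40 − 10 = 30. Would deviate. ✗
Try high-quality → plain interior, low-quality → elaborate interior:
  Under separation the diner infers type exactly: plain interior → high-quality (pays 40), elaborate interior → low-quality (pays 18).
  High-quality: plain interior gives 40 − 0 = 40; elaborate interior gives 18 − 2 = 16. No deviation. ✓
  Low-quality: elaborate interior gives 18 − 10 = 8; plain interior gives 40 − 0 = 40. Would deviate. ✗
Neither assignment is incentive-compatible.

None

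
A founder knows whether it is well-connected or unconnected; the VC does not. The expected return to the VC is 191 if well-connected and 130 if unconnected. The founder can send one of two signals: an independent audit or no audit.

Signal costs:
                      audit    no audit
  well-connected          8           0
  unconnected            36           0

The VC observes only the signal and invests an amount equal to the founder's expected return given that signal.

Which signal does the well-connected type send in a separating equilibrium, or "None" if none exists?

None

Try well-connected → audit, unconnected → no audit:
  If types separate, audit earns payment 191 and no audit earns 130.
  Well-connected: audit gives 191 − 8 = 183; no audit gives 130 − 0 = 130. No deviation. ✓
  Unconnected: no audit gives 130 − 0 = 130; audit gives 191 − 36 = 155. Would deviate. ✗
Try well-connected → no audit, unconnected → audit:
  If types separate, no audit earns payment 191 and audit earns 130.
  Well-connected: no audit gives 191 − 0 = 191; audit gives 130 − 8 = 122. No deviation. ✓
  Unconnected: audit gives 130 − 36 = 94; no audit gives 191 − 0 = 191. Would deviate. ✗
Neither assignment is incentive-compatible.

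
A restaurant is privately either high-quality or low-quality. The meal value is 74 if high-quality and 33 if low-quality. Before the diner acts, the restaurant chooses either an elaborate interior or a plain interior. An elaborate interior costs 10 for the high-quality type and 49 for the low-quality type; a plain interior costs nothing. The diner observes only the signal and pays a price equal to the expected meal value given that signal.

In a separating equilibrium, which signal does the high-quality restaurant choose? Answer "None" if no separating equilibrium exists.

elaborate interior

Try high-quality → elaborate interior, low-quality → plain interior:
  If types separate, elaborate interior earns payment 74 and plain interior earns 33.
  High-quality: elaborate interior gives 74 − 10 = 64; plain interior gives 33 − 0 = 33. No deviation. ✓
  Low-quality: plain interior gives 33 − 0 = 33; elaborate interior gives 74 − 49 = 25. No deviation. ✓
Both hold — the high-quality type sends elaborate interior.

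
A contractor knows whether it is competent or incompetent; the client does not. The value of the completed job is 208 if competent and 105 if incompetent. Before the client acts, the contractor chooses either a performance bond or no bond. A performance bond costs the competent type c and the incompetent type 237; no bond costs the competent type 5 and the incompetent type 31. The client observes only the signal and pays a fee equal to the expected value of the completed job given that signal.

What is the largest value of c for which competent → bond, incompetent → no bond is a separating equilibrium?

108

Under separation: bond → competent (pays 208); no bond → incompetent (pays 105).
Incompetent: 105 − 31 = 74 ≥ 208 − 237 = -29. Holds regardless of c. ✓
Competent: 208 − c ≥ 105 − 5, so c ≤ 208 − 100 = 108.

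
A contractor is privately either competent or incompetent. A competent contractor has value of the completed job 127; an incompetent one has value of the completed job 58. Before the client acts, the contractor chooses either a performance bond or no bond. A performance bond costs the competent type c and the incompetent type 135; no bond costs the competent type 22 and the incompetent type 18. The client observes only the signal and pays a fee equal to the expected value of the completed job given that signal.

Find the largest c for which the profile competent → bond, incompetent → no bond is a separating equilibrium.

Under separation: bond → competent (pays 127); no bond → incompetent (pays 58).
Incompetent: 58 − 18 = 40 ≥ 127 − 135 = -8. Holds regardless of c. ✓
Competent: 127 − c ≥ 58 − 22, so c ≤ 127 − 36 = 91.

91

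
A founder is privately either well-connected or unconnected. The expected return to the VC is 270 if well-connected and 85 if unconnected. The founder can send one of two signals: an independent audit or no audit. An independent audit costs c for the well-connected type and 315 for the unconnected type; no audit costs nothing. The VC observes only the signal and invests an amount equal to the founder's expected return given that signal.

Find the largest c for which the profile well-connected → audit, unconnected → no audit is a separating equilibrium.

Under separation: audit → well-connected (pays 270); no audit → unconnected (pays 85).
Unconnected: 85 − 0 = 85 ≥ 270 − 315 = -45. Holds regardless of c. ✓
Well-connected: 270 − c ≥ 85 − 0, so c ≤ 270 − 85 = 185.

185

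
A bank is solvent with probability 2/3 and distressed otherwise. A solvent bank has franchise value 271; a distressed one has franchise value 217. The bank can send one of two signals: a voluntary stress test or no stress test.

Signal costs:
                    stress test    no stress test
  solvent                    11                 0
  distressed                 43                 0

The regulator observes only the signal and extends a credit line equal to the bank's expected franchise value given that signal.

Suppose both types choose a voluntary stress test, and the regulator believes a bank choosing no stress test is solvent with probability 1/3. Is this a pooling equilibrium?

On the equilibrium path (stress test) the regulator holds the prior 2/3 and pays 2/3·271 + 1/3·217 = 253. Off-path (no stress test) belief 1/3 gives 1/3·271 + 2/3·217 = 235.
Solvent: stress test gives 253 − 11 = 242; no stress test gives 235 − 0 = 235. Stays. ✓
Distressed: stress test gives 253 − 43 = 210; no stress test gives 235 − 0 = 235. Deviates. ✗

No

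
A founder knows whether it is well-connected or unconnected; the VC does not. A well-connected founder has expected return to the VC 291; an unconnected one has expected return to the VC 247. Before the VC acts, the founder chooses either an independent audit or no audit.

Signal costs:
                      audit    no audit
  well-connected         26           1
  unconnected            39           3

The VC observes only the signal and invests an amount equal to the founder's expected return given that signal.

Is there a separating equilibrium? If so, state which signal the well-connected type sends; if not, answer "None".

Try well-connected → audit, unconnected → no audit:
  If types separate, audit earns payment 291 and no audit earns 247.
  Well-connected: audit gives 291 − 26 = 265; no audit gives 247 − 1 = 246. No deviation. ✓
  Unconnected: no audit gives 247 − 3 = 244; audit gives 291 − 39 = 252. Would deviate. ✗
Try well-connected → no audit, unconnected → audit:
  If types separate, no audit earns payment 291 and audit earns 247.
  Well-connected: no audit gives 291 − 1 = 290; audit gives 247 − 26 = 221. No deviation. ✓
  Unconnected: audit gives 247 − 39 = 208; no audit gives 291 − 3 = 288. Would deviate. ✗
Neither assignment is incentive-compatible.

None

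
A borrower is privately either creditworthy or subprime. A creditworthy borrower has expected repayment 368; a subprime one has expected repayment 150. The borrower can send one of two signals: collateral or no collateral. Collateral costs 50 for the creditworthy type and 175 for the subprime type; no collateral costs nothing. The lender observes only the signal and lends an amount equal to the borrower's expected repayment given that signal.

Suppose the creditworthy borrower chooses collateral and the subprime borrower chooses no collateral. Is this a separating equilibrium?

Under separation the lender infers type exactly: collateral → creditworthy (pays 368), no collateral → subprime (pays 150).
Creditworthy: collateral gives 368 − 50 = 318; no collateral gives 150 − 0 = 150. No deviation. ✓
Subprime: no collateral gives 150 − 0 = 150; collateral gives 368 − 175 = 193. Would deviate. ✗

No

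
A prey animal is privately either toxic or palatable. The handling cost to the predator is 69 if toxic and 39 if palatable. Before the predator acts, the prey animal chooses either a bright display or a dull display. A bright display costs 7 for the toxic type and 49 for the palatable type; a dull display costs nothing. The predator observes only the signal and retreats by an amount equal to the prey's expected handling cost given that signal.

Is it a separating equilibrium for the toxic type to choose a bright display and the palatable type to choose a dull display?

Yes

Under separation the predator infers type exactly: bright display → toxic (pays 69), dull display → palatable (pays 39).
Toxic: bright display gives 69 − 7 = 62; dull display gives 39 − 0 = 39. No deviation. ✓
Palatable: dull display gives 39 − 0 = 39; bright display gives 69 − 49 = 20. No deviation. ✓
Both incentive constraints hold.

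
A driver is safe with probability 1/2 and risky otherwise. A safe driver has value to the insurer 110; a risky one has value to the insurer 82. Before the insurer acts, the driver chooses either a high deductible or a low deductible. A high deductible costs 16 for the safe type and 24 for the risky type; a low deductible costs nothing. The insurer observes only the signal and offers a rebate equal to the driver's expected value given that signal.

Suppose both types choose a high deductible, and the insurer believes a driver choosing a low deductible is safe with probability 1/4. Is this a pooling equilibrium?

At the pooled signal (high deductible) the insurer holds the prior 1/2 and pays 1/2·110 + 1/2·82 = 96. Off-path (low deductible) belief 1/4 gives 1/4·110 + 3/4·82 = 89.
Safe: high deductible gives 96 − 16 = 80; low deductible gives 89 − 0 = 89. Deviates. ✗
Risky: high deductible gives 96 − 24 = 72; low deductible gives 89 − 0 = 89. Deviates. ✗

No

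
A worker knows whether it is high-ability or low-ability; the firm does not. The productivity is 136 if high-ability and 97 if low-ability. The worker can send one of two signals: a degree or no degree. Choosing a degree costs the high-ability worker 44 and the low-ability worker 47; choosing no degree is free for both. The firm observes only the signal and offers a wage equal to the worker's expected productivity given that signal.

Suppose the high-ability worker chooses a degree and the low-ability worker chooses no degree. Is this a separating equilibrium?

Under separation the firm infers type exactly: degree → high-ability (pays 136), no degree → low-ability (pays 97).
High-ability: degree gives 136 − 44 = 92; no degree gives 97 − 0 = 97. Would deviate. ✗
Low-ability: no degree gives 97 − 0 = 97; degree gives 136 − 47 = 89. No deviation. ✓

No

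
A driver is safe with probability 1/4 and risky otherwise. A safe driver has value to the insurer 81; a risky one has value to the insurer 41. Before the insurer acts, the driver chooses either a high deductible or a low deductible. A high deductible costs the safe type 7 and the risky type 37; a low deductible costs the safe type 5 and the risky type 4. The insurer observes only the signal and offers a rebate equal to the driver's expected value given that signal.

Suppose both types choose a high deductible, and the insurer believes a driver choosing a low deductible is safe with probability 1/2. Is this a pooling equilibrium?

At the pooled signal (high deductible) the insurer holds the prior 1/4 and pays 1/4·81 + 3/4·41 = 51. Off-path (low deductible) belief 1/2 gives 1/2·81 + 1/2·41 = 61.
Safe: high deductible gives 51 − 7 = 44; low deductible gives 61 − 5 = 56. Deviates. ✗
Risky: high deductible gives 51 − 37 = 14; low deductible gives 61 − 4 = 57. Deviates. ✗

No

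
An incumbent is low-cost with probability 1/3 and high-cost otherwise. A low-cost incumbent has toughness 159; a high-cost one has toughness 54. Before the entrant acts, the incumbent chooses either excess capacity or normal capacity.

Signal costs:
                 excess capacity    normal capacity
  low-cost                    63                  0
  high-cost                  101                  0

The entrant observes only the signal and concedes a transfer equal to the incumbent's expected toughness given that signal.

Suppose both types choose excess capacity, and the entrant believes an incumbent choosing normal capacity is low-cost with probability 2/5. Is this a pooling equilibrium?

At the pooled signal (excess capacity) the entrant holds the prior 1/3 and pays 1/3·159 + 2/3·54 = 89. Off-path (normal capacity) belief 2/5 gives 2/5·159 + 3/5·54 = 96.
Low-cost: excess capacity gives 89 − 63 = 26; normal capacity gives 96 − 0 = 96. Deviates. ✗
High-cost: excess capacity gives 89 − 101 = -12; normal capacity gives 96 − 0 = 96. Deviates. ✗

No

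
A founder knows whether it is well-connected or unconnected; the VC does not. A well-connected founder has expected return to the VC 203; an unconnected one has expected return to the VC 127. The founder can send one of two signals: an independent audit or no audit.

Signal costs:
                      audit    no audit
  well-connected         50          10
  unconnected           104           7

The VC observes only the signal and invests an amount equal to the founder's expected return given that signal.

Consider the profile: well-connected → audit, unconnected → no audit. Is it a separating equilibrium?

Yes

Under separation the VC infers type exactly: audit → well-connected (pays 203), no audit → unconnected (pays 127).
Well-connected: audit gives 203 − 50 = 153; no audit gives 127 − 10 = 117. No deviation. ✓
Unconnected: no audit gives 127 − 7 = 120; audit gives 203 − 104 = 99. No deviation. ✓
Neither type gains from mimicking the other.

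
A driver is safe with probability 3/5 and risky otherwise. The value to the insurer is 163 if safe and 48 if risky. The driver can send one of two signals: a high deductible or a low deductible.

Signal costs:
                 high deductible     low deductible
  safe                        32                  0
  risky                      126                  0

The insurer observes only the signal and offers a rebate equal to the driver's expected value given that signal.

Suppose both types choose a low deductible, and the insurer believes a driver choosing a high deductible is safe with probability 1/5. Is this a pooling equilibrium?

At the pooled signal (low deductible) the insurer holds the prior 3/5 and pays 3/5·163 + 2/5·48 = 117. Off-path (high deductible) belief 1/5 gives 1/5·163 + 4/5·48 = 71.
Safe: low deductible gives 117 − 0 = 117; high deductible gives 71 − 32 = 39. Stays. ✓
Risky: low deductible gives 117 − 0 = 117; high deductible gives 71 − 126 = -55. Stays. ✓

Yes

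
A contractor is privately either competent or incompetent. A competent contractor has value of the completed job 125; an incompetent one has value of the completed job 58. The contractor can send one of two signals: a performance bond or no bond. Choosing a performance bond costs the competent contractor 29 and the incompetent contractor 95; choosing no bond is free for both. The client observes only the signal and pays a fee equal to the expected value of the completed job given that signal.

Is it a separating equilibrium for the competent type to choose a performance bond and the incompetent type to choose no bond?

Yes

If types separate, bond earns payment 125 and no bond earns 58.
Competent: bond gives 125 − 29 = 96; no bond gives 58 − 0 = 58. No deviation. ✓
Incompetent: no bond gives 58 − 0 = 58; bond gives 125 − 95 = 30. No deviation. ✓
Both incentive constraints hold.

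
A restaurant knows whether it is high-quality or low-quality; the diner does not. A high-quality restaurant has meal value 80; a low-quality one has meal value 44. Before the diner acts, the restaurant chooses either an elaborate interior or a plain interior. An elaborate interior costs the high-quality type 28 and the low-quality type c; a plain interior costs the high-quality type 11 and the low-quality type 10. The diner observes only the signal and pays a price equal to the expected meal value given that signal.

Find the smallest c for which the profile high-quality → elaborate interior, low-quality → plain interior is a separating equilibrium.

Under separation: elaborate interior → high-quality (pays 80); plain interior → low-quality (pays 44).
High-quality: 80 − 28 = 52 ≥ 44 − 11 = 33. Holds regardless of c. ✓
Low-quality: 44 − 10 ≥ 80 − c, so c ≥ 80 − 34 = 46.

46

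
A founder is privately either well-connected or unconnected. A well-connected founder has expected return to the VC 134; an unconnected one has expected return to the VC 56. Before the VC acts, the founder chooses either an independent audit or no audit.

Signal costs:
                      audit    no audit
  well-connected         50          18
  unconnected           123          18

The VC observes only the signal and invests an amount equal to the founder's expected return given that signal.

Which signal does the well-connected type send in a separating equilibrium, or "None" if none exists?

audit

Try well-connected → audit, unconnected → no audit:
  If types separate, audit earns payment 134 and no audit earns 56.
  Well-connected: audit gives 134 − 50 = 84; no audit gives 56 − 18 = 38. No deviation. ✓
  Unconnected: no audit gives 56 − 18 = 38; audit gives 134 − 123 = 11. No deviation. ✓
Both hold — the well-connected type sends audit.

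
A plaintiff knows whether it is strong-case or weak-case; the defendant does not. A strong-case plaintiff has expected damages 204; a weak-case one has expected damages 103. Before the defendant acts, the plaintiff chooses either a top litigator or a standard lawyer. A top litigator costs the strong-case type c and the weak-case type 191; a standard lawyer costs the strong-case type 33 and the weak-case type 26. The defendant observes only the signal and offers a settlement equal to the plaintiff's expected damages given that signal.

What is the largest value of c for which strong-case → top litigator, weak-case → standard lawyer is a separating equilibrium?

134

Under separation: top litigator → strong-case (pays 204); standard lawyer → weak-case (pays 103).
Weak-case: 103 − 26 = 77 ≥ 204 − 191 = 13. Holds regardless of c. ✓
Strong-case: 204 − c ≥ 103 − 33, so c ≤ 204 − 70 = 134.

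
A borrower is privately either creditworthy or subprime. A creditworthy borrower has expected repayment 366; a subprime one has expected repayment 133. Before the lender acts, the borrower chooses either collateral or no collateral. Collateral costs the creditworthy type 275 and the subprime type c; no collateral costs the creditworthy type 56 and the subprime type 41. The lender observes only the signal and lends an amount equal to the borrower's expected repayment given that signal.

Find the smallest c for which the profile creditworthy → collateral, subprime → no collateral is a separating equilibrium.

274

Under separation: collateral → creditworthy (pays 366); no collateral → subprime (pays 133).
Creditworthy: 366 − 275 = 91 ≥ 133 − 56 = 77. Holds regardless of c. ✓
Subprime: 133 − 41 ≥ 366 − c, so c ≥ 366 − 92 = 274.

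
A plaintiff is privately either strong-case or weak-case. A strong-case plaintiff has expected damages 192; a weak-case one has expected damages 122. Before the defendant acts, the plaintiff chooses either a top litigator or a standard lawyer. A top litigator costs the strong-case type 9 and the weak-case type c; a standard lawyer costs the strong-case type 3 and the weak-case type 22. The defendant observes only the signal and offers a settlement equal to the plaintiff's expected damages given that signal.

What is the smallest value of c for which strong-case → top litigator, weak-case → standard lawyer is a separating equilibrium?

Under separation: top litigator → strong-case (pays 192); standard lawyer → weak-case (pays 122).
Strong-case: 192 − 9 = 183 ≥ 122 − 3 = 119. Holds regardless of c. ✓
Weak-case: 122 − 22 ≥ 192 − c, so c ≥ 192 − 100 = 92.

92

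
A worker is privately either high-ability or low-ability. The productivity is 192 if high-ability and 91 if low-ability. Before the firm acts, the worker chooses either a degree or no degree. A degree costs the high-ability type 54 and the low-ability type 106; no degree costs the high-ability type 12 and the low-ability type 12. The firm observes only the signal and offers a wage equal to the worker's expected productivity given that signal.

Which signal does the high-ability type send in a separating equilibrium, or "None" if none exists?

None

Try high-ability → degree, low-ability → no degree:
  Under separation the firm infers type exactly: degree → high-ability (pays 192), no degree → low-ability (pays 91).
  High-ability: degree gives 192 − 54 = 138; no degree gives 91 − 12 = 79. No deviation. ✓
  Low-ability: no degree gives 91 − 12 = 79; degree gives 192 − 106 = 86. Would deviate. ✗
Try high-ability → no degree, low-ability → degree:
  Under separation the firm infers type exactly: no degree → high-ability (pays 192), degree → low-ability (pays 91).
  High-ability: no degree gives 192 − 12 = 180; degree gives 91 − 54 = 37. No deviation. ✓
  Low-ability: degree gives 91 − 106 = -15; no degree gives 192 − 12 = 180. Would deviate. ✗
Neither assignment is incentive-compatible.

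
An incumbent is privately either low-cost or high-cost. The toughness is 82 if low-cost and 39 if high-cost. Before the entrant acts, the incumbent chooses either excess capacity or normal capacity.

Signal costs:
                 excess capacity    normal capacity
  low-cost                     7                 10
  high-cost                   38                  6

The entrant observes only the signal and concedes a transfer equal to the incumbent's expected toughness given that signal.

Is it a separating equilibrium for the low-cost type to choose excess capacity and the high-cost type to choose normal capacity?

Under separation the entrant infers type exactly: excess capacity → low-cost (pays 82), normal capacity → high-cost (pays 39).
Low-cost: excess capacity gives 82 − 7 = 75; normal capacity gives 39 − 10 = 29. No deviation. ✓
High-cost: normal capacity gives 39 − 6 = 33; excess capacity gives 82 − 38 = 44. Would deviate. ✗

No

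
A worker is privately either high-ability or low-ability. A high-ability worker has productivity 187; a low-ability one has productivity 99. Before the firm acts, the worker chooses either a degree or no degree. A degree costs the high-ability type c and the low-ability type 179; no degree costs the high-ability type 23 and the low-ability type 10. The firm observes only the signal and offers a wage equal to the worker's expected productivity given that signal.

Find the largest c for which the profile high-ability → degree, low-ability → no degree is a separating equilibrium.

Under separation: degree → high-ability (pays 187); no degree → low-ability (pays 99).
Low-ability: 99 − 10 = 89 ≥ 187 − 179 = 8. Holds regardless of c. ✓
High-ability: 187 − c ≥ 99 − 23, so c ≤ 187 − 76 = 111.

111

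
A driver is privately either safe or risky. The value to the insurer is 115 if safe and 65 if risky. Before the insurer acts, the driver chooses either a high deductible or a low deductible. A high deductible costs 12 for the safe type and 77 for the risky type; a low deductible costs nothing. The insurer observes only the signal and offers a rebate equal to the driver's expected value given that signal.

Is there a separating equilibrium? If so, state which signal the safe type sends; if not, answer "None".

Try safe → high deductible, risky → low deductible:
  If types separate, high deductible earns payment 115 and low deductible earns 65.
  Safe: high deductible gives 115 − 12 = 103; low deductible gives 65 − 0 = 65. No deviation. ✓
  Risky: low deductible gives 65 − 0 = 65; high deductible gives 115 − 77 = 38. No deviation. ✓
Both hold — the safe type sends high deductible.

high deductible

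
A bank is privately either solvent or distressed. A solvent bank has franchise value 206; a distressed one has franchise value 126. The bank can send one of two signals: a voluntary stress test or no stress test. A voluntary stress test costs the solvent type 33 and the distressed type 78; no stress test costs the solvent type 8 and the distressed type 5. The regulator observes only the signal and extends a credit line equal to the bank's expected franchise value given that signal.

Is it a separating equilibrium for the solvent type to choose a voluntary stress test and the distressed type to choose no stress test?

No

If types separate, stress test earns payment 206 and no stress test earns 126.
Solvent: stress test gives 206 − 33 = 173; no stress test gives 126 − 8 = 118. No deviation. ✓
Distressed: no stress test gives 126 − 5 = 121; stress test gives 206 − 78 = 128. Would deviate. ✗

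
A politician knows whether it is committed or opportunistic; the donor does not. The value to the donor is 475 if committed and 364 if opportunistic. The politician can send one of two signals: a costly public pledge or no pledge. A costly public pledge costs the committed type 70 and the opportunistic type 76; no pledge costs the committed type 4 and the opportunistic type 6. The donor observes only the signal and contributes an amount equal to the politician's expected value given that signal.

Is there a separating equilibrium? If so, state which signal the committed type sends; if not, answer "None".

None

Try committed → pledge, opportunistic → no pledge:
  If types separate, pledge earns payment 475 and no pledge earns 364.
  Committed: pledge gives 475 − 70 = 405; no pledge gives 364 − 4 = 360. No deviation. ✓
  Opportunistic: no pledge gives 364 − 6 = 358; pledge gives 475 − 76 = 399. Would deviate. ✗
Try committed → no pledge, opportunistic → pledge:
  If types separate, no pledge earns payment 475 and pledge earns 364.
  Committed: no pledge gives 475 − 4 = 471; pledge gives 364 − 70 = 294. No deviation. ✓
  Opportunistic: pledge gives 364 − 76 = 288; no pledge gives 475 − 6 = 469. Would deviate. ✗
Neither assignment is incentive-compatible.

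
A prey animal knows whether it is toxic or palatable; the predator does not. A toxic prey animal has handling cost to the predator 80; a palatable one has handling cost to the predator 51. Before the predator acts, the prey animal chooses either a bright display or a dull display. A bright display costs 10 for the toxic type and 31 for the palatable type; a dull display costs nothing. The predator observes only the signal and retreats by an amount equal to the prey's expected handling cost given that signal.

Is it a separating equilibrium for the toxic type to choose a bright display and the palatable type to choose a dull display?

Yes

If types separate, bright display earns payment 80 and dull display earns 51.
Toxic: bright display gives 80 − 10 = 70; dull display gives 51 − 0 = 51. No deviation. ✓
Palatable: dull display gives 51 − 0 = 51; bright display gives 80 − 31 = 49. No deviation. ✓
Neither type gains from mimicking the other.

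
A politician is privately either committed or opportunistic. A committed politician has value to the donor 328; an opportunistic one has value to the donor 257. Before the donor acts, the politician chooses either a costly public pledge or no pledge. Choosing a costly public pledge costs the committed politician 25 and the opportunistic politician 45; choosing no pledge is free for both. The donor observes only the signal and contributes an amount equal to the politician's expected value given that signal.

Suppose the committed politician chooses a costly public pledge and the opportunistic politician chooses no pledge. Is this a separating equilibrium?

No

Under separation the donor infers type exactly: pledge → committed (pays 328), no pledge → opportunistic (pays 257).
Committed: pledge gives 328 − 25 = 303; no pledge gives 257 − 0 = 257. No deviation. ✓
Opportunistic: no pledge gives 257 − 0 = 257; pledge gives 328 − 45 = 283. Would deviate. ✗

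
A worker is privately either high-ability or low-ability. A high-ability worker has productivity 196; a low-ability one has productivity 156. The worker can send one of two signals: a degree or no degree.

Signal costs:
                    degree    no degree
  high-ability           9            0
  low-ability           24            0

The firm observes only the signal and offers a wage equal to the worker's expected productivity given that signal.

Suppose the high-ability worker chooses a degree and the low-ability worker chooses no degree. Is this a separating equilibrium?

No

If types separate, degree earns payment 196 and no degree earns 156.
High-ability: degree gives 196 − 9 = 187; no degree gives 156 − 0 = 156. No deviation. ✓
Low-ability: no degree gives 156 − 0 = 156; degree gives 196 − 24 = 172. Would deviate. ✗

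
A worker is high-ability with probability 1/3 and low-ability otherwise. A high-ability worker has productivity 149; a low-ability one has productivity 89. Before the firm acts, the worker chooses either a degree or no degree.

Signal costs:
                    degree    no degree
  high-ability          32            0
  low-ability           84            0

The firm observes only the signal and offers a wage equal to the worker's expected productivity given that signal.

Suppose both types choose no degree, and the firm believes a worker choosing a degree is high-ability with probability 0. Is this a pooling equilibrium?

Yes

At the pooled signal (no degree) the firm holds the prior 1/3 and pays 1/3·149 + 2/3·89 = 109. Off-path (degree) belief 0 gives 0·149 + 1·89 = 89.
High-ability: no degree gives 109 − 0 = 109; degree gives 89 − 32 = 57. Stays. ✓
Low-ability: no degree gives 109 − 0 = 109; degree gives 89 − 84 = 5. Stays. ✓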